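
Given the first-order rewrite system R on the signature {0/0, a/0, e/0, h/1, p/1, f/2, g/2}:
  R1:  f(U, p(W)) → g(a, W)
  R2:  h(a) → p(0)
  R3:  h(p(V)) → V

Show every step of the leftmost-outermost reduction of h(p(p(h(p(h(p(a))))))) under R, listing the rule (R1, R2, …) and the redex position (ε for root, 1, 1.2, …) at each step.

p(a)

1. h(p(p(h(p(h(p(a)))))))  →  p(h(p(h(p(a)))))   [R3 at ε]
2. p(h(p(h(p(a)))))  →  p(h(p(a)))   [R3 at 1]
3. p(h(p(a)))  →  p(a)   [R3 at 1]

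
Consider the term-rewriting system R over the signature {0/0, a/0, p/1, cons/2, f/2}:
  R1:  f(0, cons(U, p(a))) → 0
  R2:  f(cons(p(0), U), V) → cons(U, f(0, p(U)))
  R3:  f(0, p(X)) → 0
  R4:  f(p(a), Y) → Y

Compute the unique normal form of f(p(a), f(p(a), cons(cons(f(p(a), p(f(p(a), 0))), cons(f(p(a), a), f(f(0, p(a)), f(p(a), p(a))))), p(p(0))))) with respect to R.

1. f(p(a), f(p(a), cons(cons(f(p(a), p(f(p(a), 0))), cons(f(p(a), a), f(f(0, p(a)), f(p(a), p(a))))), p(p(0)))))  →  f(p(a), cons(cons(f(p(a), p(f(p(a), 0))), cons(f(p(a), a), f(f(0, p(a)), f(p(a), p(a))))), p(p(0))))   [R4 at ε]
2. f(p(a), cons(cons(f(p(a), p(f(p(a), 0))), cons(f(p(a), a), f(f(0, p(a)), f(p(a), p(a))))), p(p(0))))  →  cons(cons(f(p(a), p(f(p(a), 0))), cons(f(p(a), a), f(f(0, p(a)), f(p(a), p(a))))), p(p(0)))   [R4 at ε]
3. cons(cons(f(p(a), p(f(p(a), 0))), cons(f(p(a), a), f(f(0, p(a)), f(p(a), p(a))))), p(p(0)))  →  cons(cons(p(f(p(a), 0)), cons(f(p(a), a), f(f(0, p(a)), f(p(a), p(a))))), p(p(0)))   [R4 at 1.1]
4. cons(cons(p(f(p(a), 0)), cons(f(p(a), a), f(f(0, p(a)), f(p(a), p(a))))), p(p(0)))  →  cons(cons(p(0), cons(f(p(a), a), f(f(0, p(a)), f(p(a), p(a))))), p(p(0)))   [R4 at 1.1.1]
5. cons(cons(p(0), cons(f(p(a), a), f(f(0, p(a)), f(p(a), p(a))))), p(p(0)))  →  cons(cons(p(0), cons(a, f(f(0, p(a)), f(p(a), p(a))))), p(p(0)))   [R4 at 1.2.1]
6. cons(cons(p(0), cons(a, f(f(0, p(a)), f(p(a), p(a))))), p(p(0)))  →  cons(cons(p(0), cons(a, f(0, f(p(a), p(a))))), p(p(0)))   [R3 at 1.2.2.1]
7. cons(cons(p(0), cons(a, f(0, f(p(a), p(a))))), p(p(0)))  →  cons(cons(p(0), cons(a, f(0, p(a)))), p(p(0)))   [R4 at 1.2.2.2]
8. cons(cons(p(0), cons(a, f(0, p(a)))), p(p(0)))  →  cons(cons(p(0), cons(a, 0)), p(p(0)))   [R3 at 1.2.2]

cons(cons(p(0), cons(a, 0)), p(p(0)))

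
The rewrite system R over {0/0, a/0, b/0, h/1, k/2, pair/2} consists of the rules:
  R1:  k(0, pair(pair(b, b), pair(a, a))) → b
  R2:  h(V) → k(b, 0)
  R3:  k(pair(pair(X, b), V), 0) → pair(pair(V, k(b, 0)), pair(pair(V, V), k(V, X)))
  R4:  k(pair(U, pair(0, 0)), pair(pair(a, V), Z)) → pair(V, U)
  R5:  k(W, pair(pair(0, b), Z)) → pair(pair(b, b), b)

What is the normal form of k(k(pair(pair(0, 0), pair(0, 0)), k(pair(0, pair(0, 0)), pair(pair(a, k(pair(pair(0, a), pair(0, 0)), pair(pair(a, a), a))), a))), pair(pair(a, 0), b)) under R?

1. k(k(pair(pair(0, 0), pair(0, 0)), k(pair(0, pair(0, 0)), pair(pair(a, k(pair(pair(0, a), pair(0, 0)), pair(pair(a, a), a))), a))), pair(pair(a, 0), b))  →  k(k(pair(pair(0, 0), pair(0, 0)), pair(k(pair(pair(0, a), pair(0, 0)), pair(pair(a, a), a)), 0)), pair(pair(a, 0), b))   [R4 at 1.2]
2. k(k(pair(pair(0, 0), pair(0, 0)), pair(k(pair(pair(0, a), pair(0, 0)), pair(pair(a, a), a)), 0)), pair(pair(a, 0), b))  →  k(k(pair(pair(0, 0), pair(0, 0)), pair(pair(a, pair(0, a)), 0)), pair(pair(a, 0), b))   [R4 at 1.2.1]
3. k(k(pair(pair(0, 0), pair(0, 0)), pair(pair(a, pair(0, a)), 0)), pair(pair(a, 0), b))  →  k(pair(pair(0, a), pair(0, 0)), pair(pair(a, 0), b))   [R4 at 1]
4. k(pair(pair(0, a), pair(0, 0)), pair(pair(a, 0), b))  →  pair(0, pair(0, a))   [R4 at ε]

pair(0, pair(0, a))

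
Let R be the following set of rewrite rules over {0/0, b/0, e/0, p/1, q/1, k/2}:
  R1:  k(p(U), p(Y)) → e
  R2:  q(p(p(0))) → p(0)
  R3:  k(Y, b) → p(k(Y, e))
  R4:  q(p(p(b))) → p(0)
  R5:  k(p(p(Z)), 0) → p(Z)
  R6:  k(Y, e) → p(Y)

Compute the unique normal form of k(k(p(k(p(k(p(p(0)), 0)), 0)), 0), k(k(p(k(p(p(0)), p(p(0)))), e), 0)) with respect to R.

1. k(k(p(k(p(k(p(p(0)), 0)), 0)), 0), k(k(p(k(p(p(0)), p(p(0)))), e), 0))  →  k(k(p(k(p(p(0)), 0)), 0), k(k(p(k(p(p(0)), p(p(0)))), e), 0))   [R5 at 1.1.1.1.1]
2. k(k(p(k(p(p(0)), 0)), 0), k(k(p(k(p(p(0)), p(p(0)))), e), 0))  →  k(k(p(p(0)), 0), k(k(p(k(p(p(0)), p(p(0)))), e), 0))   [R5 at 1.1.1]
3. k(k(p(p(0)), 0), k(k(p(k(p(p(0)), p(p(0)))), e), 0))  →  k(p(0), k(k(p(k(p(p(0)), p(p(0)))), e), 0))   [R5 at 1]
4. k(p(0), k(k(p(k(p(p(0)), p(p(0)))), e), 0))  →  k(p(0), k(p(p(k(p(p(0)), p(p(0))))), 0))   [R6 at 2.1]
5. k(p(0), k(p(p(k(p(p(0)), p(p(0))))), 0))  →  k(p(0), p(k(p(p(0)), p(p(0)))))   [R5 at 2]
6. k(p(0), p(k(p(p(0)), p(p(0)))))  →  e   [R1 at ε]

e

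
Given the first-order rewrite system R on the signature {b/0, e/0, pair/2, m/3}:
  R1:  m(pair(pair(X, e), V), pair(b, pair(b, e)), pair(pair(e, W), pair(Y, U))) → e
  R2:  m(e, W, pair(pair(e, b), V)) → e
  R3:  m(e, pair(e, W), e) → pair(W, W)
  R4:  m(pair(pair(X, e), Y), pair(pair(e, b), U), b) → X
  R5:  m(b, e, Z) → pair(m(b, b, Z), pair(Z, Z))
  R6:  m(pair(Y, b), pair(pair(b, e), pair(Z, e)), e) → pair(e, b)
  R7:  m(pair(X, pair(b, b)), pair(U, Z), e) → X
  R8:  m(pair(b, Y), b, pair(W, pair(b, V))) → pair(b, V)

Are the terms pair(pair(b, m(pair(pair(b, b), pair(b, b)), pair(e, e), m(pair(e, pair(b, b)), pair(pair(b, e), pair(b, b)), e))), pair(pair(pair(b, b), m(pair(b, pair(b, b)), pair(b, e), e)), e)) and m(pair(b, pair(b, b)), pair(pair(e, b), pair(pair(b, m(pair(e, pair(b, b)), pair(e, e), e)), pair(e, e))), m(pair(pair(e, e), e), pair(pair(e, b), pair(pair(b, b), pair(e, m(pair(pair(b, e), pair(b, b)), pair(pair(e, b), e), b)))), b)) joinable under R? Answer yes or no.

Reduce t₁ = pair(pair(b, m(pair(pair(b, b), pair(b, b)), pair(e, e), m(pair(e, pair(b, b)), pair(pair(b, e), pair(b, b)), e))), pair(pair(pair(b, b), m(pair(b, pair(b, b)), pair(b, e), e)), e)):
1. pair(pair(b, m(pair(pair(b, b), pair(b, b)), pair(e, e), m(pair(e, pair(b, b)), pair(pair(b, e), pair(b, b)), e))), pair(pair(pair(b, b), m(pair(b, pair(b, b)), pair(b, e), e)), e))  →  pair(pair(b, m(pair(pair(b, b), pair(b, b)), pair(e, e), e)), pair(pair(pair(b, b), m(pair(b, pair(b, b)), pair(b, e), e)), e))   [R7 at 1.2.3]
2. pair(pair(b, m(pair(pair(b, b), pair(b, b)), pair(e, e), e)), pair(pair(pair(b, b), m(pair(b, pair(b, b)), pair(b, e), e)), e))  →  pair(pair(b, pair(b, b)), pair(pair(pair(b, b), m(pair(b, pair(b, b)), pair(b, e), e)), e))   [R7 at 1.2]
3. pair(pair(b, pair(b, b)), pair(pair(pair(b, b), m(pair(b, pair(b, b)), pair(b, e), e)), e))  →  pair(pair(b, pair(b, b)), pair(pair(pair(b, b), b), e))   [R7 at 2.1.2]

Reduce t₂ = m(pair(b, pair(b, b)), pair(pair(e, b), pair(pair(b, m(pair(e, pair(b, b)), pair(e, e), e)), pair(e, e))), m(pair(pair(e, e), e), pair(pair(e, b), pair(pair(b, b), pair(e, m(pair(pair(b, e), pair(b, b)), pair(pair(e, b), e), b)))), b)):
1. m(pair(b, pair(b, b)), pair(pair(e, b), pair(pair(b, m(pair(e, pair(b, b)), pair(e, e), e)), pair(e, e))), m(pair(pair(e, e), e), pair(pair(e, b), pair(pair(b, b), pair(e, m(pair(pair(b, e), pair(b, b)), pair(pair(e, b), e), b)))), b))  →  m(pair(b, pair(b, b)), pair(pair(e, b), pair(pair(b, e), pair(e, e))), m(pair(pair(e, e), e), pair(pair(e, b), pair(pair(b, b), pair(e, m(pair(pair(b, e), pair(b, b)), pair(pair(e, b), e), b)))), b))   [R7 at 2.2.1.2]
2. m(pair(b, pair(b, b)), pair(pair(e, b), pair(pair(b, e), pair(e, e))), m(pair(pair(e, e), e), pair(pair(e, b), pair(pair(b, b), pair(e, m(pair(pair(b, e), pair(b, b)), pair(pair(e, b), e), b)))), b))  →  m(pair(b, pair(b, b)), pair(pair(e, b), pair(pair(b, e), pair(e, e))), e)   [R4 at 3]
3. m(pair(b, pair(b, b)), pair(pair(e, b), pair(pair(b, e), pair(e, e))), e)  →  b   [R7 at ε]

no — NF(t₁) = pair(pair(b, pair(b, b)), pair(pair(pair(b, b), b), e)), NF(t₂) = b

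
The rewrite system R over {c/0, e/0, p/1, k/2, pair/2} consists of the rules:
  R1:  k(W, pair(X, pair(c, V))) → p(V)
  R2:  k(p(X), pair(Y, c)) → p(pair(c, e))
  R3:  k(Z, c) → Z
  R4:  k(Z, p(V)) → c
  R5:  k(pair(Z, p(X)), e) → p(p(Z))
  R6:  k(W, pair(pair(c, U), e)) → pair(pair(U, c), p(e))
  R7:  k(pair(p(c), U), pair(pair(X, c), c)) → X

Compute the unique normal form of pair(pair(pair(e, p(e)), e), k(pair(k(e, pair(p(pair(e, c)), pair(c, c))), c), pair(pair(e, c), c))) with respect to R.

1. pair(pair(pair(e, p(e)), e), k(pair(k(e, pair(p(pair(e, c)), pair(c, c))), c), pair(pair(e, c), c)))  →  pair(pair(pair(e, p(e)), e), k(pair(p(c), c), pair(pair(e, c), c)))   [R1 at 2.1.1]
2. pair(pair(pair(e, p(e)), e), k(pair(p(c), c), pair(pair(e, c), c)))  →  pair(pair(pair(e, p(e)), e), e)   [R7 at 2]

pair(pair(pair(e, p(e)), e), e)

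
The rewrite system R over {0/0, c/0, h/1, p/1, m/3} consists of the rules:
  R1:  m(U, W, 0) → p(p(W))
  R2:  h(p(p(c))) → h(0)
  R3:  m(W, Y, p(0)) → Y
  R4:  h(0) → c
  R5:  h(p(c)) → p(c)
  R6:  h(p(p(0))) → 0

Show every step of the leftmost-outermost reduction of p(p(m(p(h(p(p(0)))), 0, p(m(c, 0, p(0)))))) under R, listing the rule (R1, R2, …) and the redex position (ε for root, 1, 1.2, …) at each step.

1. p(p(m(p(h(p(p(0)))), 0, p(m(c, 0, p(0))))))  →  p(p(m(p(0), 0, p(m(c, 0, p(0))))))   [R6 at 1.1.1.1]
2. p(p(m(p(0), 0, p(m(c, 0, p(0))))))  →  p(p(m(p(0), 0, p(0))))   [R3 at 1.1.3.1]
3. p(p(m(p(0), 0, p(0))))  →  p(p(0))   [R3 at 1.1]

p(p(0))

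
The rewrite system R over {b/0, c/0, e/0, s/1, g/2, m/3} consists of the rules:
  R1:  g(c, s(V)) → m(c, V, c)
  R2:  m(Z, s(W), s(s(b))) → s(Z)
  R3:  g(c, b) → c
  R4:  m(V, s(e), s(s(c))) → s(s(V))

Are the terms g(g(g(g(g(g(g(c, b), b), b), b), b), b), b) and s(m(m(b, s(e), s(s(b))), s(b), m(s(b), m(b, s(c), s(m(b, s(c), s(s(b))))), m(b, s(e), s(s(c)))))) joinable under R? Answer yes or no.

no — NF(t₁) = c, NF(t₂) = s(s(s(b)))

Reduce t₁ = g(g(g(g(g(g(g(c, b), b), b), b), b), b), b):
1. g(g(g(g(g(g(g(c, b), b), b), b), b), b), b)  →  g(g(g(g(g(g(c, b), b), b), b), b), b)   [R3 at 1.1.1.1.1.1]
2. g(g(g(g(g(g(c, b), b), b), b), b), b)  →  g(g(g(g(g(c, b), b), b), b), b)   [R3 at 1.1.1.1.1]
3. g(g(g(g(g(c, b), b), b), b), b)  →  g(g(g(g(c, b), b), b), b)   [R3 at 1.1.1.1]
4. g(g(g(g(c, b), b), b), b)  →  g(g(g(c, b), b), b)   [R3 at 1.1.1]
5. g(g(g(c, b), b), b)  →  g(g(c, b), b)   [R3 at 1.1]
6. g(g(c, b), b)  →  g(c, b)   [R3 at 1]
7. g(c, b)  →  c   [R3 at ε]

Reduce t₂ = s(m(m(b, s(e), s(s(b))), s(b), m(s(b), m(b, s(c), s(m(b, s(c), s(s(b))))), m(b, s(e), s(s(c)))))):
1. s(m(m(b, s(e), s(s(b))), s(b), m(s(b), m(b, s(c), s(m(b, s(c), s(s(b))))), m(b, s(e), s(s(c))))))  →  s(m(s(b), s(b), m(s(b), m(b, s(c), s(m(b, s(c), s(s(b))))), m(b, s(e), s(s(c))))))   [R2 at 1.1]
2. s(m(s(b), s(b), m(s(b), m(b, s(c), s(m(b, s(c), s(s(b))))), m(b, s(e), s(s(c))))))  →  s(m(s(b), s(b), m(s(b), m(b, s(c), s(s(b))), m(b, s(e), s(s(c))))))   [R2 at 1.3.2.3.1]
3. s(m(s(b), s(b), m(s(b), m(b, s(c), s(s(b))), m(b, s(e), s(s(c))))))  →  s(m(s(b), s(b), m(s(b), s(b), m(b, s(e), s(s(c))))))   [R2 at 1.3.2]
4. s(m(s(b), s(b), m(s(b), s(b), m(b, s(e), s(s(c))))))  →  s(m(s(b), s(b), m(s(b), s(b), s(s(b)))))   [R4 at 1.3.3]
5. s(m(s(b), s(b), m(s(b), s(b), s(s(b)))))  →  s(m(s(b), s(b), s(s(b))))   [R2 at 1.3]
6. s(m(s(b), s(b), s(s(b))))  →  s(s(s(b)))   [R2 at 1]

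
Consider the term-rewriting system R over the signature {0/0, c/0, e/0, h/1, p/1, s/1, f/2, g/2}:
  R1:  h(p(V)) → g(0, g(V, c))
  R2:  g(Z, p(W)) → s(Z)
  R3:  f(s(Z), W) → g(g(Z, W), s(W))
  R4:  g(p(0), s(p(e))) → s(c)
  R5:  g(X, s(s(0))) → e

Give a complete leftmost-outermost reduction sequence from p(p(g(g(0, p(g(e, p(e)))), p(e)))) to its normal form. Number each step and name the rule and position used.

p(p(s(s(0))))

1. p(p(g(g(0, p(g(e, p(e)))), p(e))))  →  p(p(s(g(0, p(g(e, p(e)))))))   [R2 at 1.1]
2. p(p(s(g(0, p(g(e, p(e)))))))  →  p(p(s(s(0))))   [R2 at 1.1.1]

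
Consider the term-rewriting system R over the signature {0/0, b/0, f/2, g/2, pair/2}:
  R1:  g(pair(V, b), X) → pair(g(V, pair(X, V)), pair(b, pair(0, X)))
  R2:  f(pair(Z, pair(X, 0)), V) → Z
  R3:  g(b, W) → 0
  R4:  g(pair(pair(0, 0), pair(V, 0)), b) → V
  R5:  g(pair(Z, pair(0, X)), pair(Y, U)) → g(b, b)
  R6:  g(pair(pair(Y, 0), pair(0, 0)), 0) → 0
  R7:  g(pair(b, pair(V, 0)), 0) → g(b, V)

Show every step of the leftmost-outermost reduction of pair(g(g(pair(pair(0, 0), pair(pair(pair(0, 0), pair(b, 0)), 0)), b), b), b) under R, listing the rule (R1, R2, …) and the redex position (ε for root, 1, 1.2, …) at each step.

1. pair(g(g(pair(pair(0, 0), pair(pair(pair(0, 0), pair(b, 0)), 0)), b), b), b)  →  pair(g(pair(pair(0, 0), pair(b, 0)), b), b)   [R4 at 1.1]
2. pair(g(pair(pair(0, 0), pair(b, 0)), b), b)  →  pair(b, b)   [R4 at 1]

pair(b, b)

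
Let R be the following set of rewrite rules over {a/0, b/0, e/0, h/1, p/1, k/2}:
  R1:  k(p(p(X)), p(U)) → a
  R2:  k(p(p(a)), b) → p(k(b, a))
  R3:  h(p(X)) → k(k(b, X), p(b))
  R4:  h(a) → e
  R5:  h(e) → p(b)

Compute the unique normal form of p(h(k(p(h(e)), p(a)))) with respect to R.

1. p(h(k(p(h(e)), p(a))))  →  p(h(k(p(p(b)), p(a))))   [R5 at 1.1.1.1]
2. p(h(k(p(p(b)), p(a))))  →  p(h(a))   [R1 at 1.1]
3. p(h(a))  →  p(e)   [R4 at 1]

p(e)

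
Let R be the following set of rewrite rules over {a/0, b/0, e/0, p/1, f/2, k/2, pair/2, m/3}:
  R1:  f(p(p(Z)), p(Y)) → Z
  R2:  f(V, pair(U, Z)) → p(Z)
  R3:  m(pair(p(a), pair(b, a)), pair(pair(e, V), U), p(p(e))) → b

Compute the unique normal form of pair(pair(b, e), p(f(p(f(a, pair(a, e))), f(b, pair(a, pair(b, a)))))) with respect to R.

1. pair(pair(b, e), p(f(p(f(a, pair(a, e))), f(b, pair(a, pair(b, a))))))  →  pair(pair(b, e), p(f(p(p(e)), f(b, pair(a, pair(b, a))))))   [R2 at 2.1.1.1]
2. pair(pair(b, e), p(f(p(p(e)), f(b, pair(a, pair(b, a))))))  →  pair(pair(b, e), p(f(p(p(e)), p(pair(b, a)))))   [R2 at 2.1.2]
3. pair(pair(b, e), p(f(p(p(e)), p(pair(b, a)))))  →  pair(pair(b, e), p(e))   [R1 at 2.1]

pair(pair(b, e), p(e))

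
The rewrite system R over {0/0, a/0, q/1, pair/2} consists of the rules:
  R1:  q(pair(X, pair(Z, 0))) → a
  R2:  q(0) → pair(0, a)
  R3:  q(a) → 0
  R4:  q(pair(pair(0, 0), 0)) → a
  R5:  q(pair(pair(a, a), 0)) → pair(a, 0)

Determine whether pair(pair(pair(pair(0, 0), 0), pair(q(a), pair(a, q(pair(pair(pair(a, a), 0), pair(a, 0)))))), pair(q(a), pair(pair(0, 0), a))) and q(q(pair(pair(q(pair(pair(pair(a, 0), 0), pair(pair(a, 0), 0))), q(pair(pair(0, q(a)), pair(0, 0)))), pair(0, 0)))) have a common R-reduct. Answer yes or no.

Reduce t₁ = pair(pair(pair(pair(0, 0), 0), pair(q(a), pair(a, q(pair(pair(pair(a, a), 0), pair(a, 0)))))), pair(q(a), pair(pair(0, 0), a))):
1. pair(pair(pair(pair(0, 0), 0), pair(q(a), pair(a, q(pair(pair(pair(a, a), 0), pair(a, 0)))))), pair(q(a), pair(pair(0, 0), a)))  →  pair(pair(pair(pair(0, 0), 0), pair(0, pair(a, q(pair(pair(pair(a, a), 0), pair(a, 0)))))), pair(q(a), pair(pair(0, 0), a)))   [R3 at 1.2.1]
2. pair(pair(pair(pair(0, 0), 0), pair(0, pair(a, q(pair(pair(pair(a, a), 0), pair(a, 0)))))), pair(q(a), pair(pair(0, 0), a)))  →  pair(pair(pair(pair(0, 0), 0), pair(0, pair(a, a))), pair(q(a), pair(pair(0, 0), a)))   [R1 at 1.2.2.2]
3. pair(pair(pair(pair(0, 0), 0), pair(0, pair(a, a))), pair(q(a), pair(pair(0, 0), a)))  →  pair(pair(pair(pair(0, 0), 0), pair(0, pair(a, a))), pair(0, pair(pair(0, 0), a)))   [R3 at 2.1]

Reduce t₂ = q(q(pair(pair(q(pair(pair(pair(a, 0), 0), pair(pair(a, 0), 0))), q(pair(pair(0, q(a)), pair(0, 0)))), pair(0, 0)))):
1. q(q(pair(pair(q(pair(pair(pair(a, 0), 0), pair(pair(a, 0), 0))), q(pair(pair(0, q(a)), pair(0, 0)))), pair(0, 0))))  →  q(a)   [R1 at 1]
2. q(a)  →  0   [R3 at ε]

no — NF(t₁) = pair(pair(pair(pair(0, 0), 0), pair(0, pair(a, a))), pair(0, pair(pair(0, 0), a))), NF(t₂) = 0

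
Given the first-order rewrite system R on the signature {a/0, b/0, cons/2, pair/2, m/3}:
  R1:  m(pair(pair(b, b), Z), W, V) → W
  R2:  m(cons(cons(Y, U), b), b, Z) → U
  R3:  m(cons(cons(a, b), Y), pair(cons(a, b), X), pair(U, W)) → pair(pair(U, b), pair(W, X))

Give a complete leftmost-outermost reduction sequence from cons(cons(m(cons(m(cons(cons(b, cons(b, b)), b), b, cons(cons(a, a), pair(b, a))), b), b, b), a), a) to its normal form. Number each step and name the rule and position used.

1. cons(cons(m(cons(m(cons(cons(b, cons(b, b)), b), b, cons(cons(a, a), pair(b, a))), b), b, b), a), a)  →  cons(cons(m(cons(cons(b, b), b), b, b), a), a)   [R2 at 1.1.1.1]
2. cons(cons(m(cons(cons(b, b), b), b, b), a), a)  →  cons(cons(b, a), a)   [R2 at 1.1]

cons(cons(b, a), a)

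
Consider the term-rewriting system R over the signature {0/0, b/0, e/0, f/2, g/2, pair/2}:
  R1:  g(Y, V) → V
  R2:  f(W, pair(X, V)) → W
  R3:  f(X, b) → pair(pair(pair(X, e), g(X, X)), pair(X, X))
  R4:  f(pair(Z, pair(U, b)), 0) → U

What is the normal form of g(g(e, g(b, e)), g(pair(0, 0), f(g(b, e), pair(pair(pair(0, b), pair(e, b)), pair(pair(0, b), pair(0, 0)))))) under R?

1. g(g(e, g(b, e)), g(pair(0, 0), f(g(b, e), pair(pair(pair(0, b), pair(e, b)), pair(pair(0, b), pair(0, 0))))))  →  g(pair(0, 0), f(g(b, e), pair(pair(pair(0, b), pair(e, b)), pair(pair(0, b), pair(0, 0)))))   [R1 at ε]
2. g(pair(0, 0), f(g(b, e), pair(pair(pair(0, b), pair(e, b)), pair(pair(0, b), pair(0, 0)))))  →  f(g(b, e), pair(pair(pair(0, b), pair(e, b)), pair(pair(0, b), pair(0, 0))))   [R1 at ε]
3. f(g(b, e), pair(pair(pair(0, b), pair(e, b)), pair(pair(0, b), pair(0, 0))))  →  g(b, e)   [R2 at ε]
4. g(b, e)  →  e   [R1 at ε]

e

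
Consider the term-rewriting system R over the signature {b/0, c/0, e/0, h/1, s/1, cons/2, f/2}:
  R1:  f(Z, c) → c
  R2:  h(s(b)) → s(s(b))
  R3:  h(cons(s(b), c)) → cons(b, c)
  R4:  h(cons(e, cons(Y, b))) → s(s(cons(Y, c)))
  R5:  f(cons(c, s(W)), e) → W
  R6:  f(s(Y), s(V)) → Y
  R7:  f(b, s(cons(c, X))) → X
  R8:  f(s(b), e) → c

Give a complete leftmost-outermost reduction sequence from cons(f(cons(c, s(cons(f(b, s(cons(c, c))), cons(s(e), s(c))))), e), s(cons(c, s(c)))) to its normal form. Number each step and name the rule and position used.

1. cons(f(cons(c, s(cons(f(b, s(cons(c, c))), cons(s(e), s(c))))), e), s(cons(c, s(c))))  →  cons(cons(f(b, s(cons(c, c))), cons(s(e), s(c))), s(cons(c, s(c))))   [R5 at 1]
2. cons(cons(f(b, s(cons(c, c))), cons(s(e), s(c))), s(cons(c, s(c))))  →  cons(cons(c, cons(s(e), s(c))), s(cons(c, s(c))))   [R7 at 1.1]

cons(cons(c, cons(s(e), s(c))), s(cons(c, s(c))))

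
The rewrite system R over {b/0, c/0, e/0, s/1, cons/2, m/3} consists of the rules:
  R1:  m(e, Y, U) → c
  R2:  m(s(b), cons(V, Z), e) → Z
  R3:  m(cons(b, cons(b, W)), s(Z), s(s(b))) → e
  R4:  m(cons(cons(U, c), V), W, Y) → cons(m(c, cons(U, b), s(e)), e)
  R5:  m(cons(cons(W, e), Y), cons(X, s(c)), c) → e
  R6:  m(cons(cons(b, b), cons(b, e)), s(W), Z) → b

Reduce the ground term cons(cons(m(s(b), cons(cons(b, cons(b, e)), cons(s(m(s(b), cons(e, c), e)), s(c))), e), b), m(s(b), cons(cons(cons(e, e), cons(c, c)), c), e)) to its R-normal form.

cons(cons(cons(s(c), s(c)), b), c)

1. cons(cons(m(s(b), cons(cons(b, cons(b, e)), cons(s(m(s(b), cons(e, c), e)), s(c))), e), b), m(s(b), cons(cons(cons(e, e), cons(c, c)), c), e))  →  cons(cons(cons(s(m(s(b), cons(e, c), e)), s(c)), b), m(s(b), cons(cons(cons(e, e), cons(c, c)), c), e))   [R2 at 1.1]
2. cons(cons(cons(s(m(s(b), cons(e, c), e)), s(c)), b), m(s(b), cons(cons(cons(e, e), cons(c, c)), c), e))  →  cons(cons(cons(s(c), s(c)), b), m(s(b), cons(cons(cons(e, e), cons(c, c)), c), e))   [R2 at 1.1.1.1]
3. cons(cons(cons(s(c), s(c)), b), m(s(b), cons(cons(cons(e, e), cons(c, c)), c), e))  →  cons(cons(cons(s(c), s(c)), b), c)   [R2 at 2]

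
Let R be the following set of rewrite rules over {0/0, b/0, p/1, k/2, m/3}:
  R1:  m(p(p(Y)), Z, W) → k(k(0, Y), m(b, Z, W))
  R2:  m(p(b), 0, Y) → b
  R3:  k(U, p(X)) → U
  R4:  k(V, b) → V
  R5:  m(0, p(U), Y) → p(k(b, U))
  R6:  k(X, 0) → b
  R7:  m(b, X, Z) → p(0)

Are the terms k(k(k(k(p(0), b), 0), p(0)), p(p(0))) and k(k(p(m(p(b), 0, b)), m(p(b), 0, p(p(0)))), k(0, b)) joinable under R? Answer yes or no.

yes — NF(t₁) = b, NF(t₂) = b

Reduce t₁ = k(k(k(k(p(0), b), 0), p(0)), p(p(0))):
1. k(k(k(k(p(0), b), 0), p(0)), p(p(0)))  →  k(k(k(p(0), b), 0), p(0))   [R3 at ε]
2. k(k(k(p(0), b), 0), p(0))  →  k(k(p(0), b), 0)   [R3 at ε]
3. k(k(p(0), b), 0)  →  b   [R6 at ε]

Reduce t₂ = k(k(p(m(p(b), 0, b)), m(p(b), 0, p(p(0)))), k(0, b)):
1. k(k(p(m(p(b), 0, b)), m(p(b), 0, p(p(0)))), k(0, b))  →  k(k(p(b), m(p(b), 0, p(p(0)))), k(0, b))   [R2 at 1.1.1]
2. k(k(p(b), m(p(b), 0, p(p(0)))), k(0, b))  →  k(k(p(b), b), k(0, b))   [R2 at 1.2]
3. k(k(p(b), b), k(0, b))  →  k(p(b), k(0, b))   [R4 at 1]
4. k(p(b), k(0, b))  →  k(p(b), 0)   [R4 at 2]
5. k(p(b), 0)  →  b   [R6 at ε]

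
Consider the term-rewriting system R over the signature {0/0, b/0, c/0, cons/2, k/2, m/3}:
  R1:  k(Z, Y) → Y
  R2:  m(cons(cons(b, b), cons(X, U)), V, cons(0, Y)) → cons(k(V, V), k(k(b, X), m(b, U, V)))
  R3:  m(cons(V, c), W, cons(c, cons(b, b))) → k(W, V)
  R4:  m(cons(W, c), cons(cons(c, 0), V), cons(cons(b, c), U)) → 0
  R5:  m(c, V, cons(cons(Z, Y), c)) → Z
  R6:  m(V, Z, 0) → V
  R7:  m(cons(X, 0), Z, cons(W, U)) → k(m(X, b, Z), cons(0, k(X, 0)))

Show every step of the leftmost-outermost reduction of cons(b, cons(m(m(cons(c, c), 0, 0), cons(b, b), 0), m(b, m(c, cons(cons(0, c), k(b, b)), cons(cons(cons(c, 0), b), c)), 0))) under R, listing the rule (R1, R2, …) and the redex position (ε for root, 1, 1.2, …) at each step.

1. cons(b, cons(m(m(cons(c, c), 0, 0), cons(b, b), 0), m(b, m(c, cons(cons(0, c), k(b, b)), cons(cons(cons(c, 0), b), c)), 0)))  →  cons(b, cons(m(cons(c, c), 0, 0), m(b, m(c, cons(cons(0, c), k(b, b)), cons(cons(cons(c, 0), b), c)), 0)))   [R6 at 2.1]
2. cons(b, cons(m(cons(c, c), 0, 0), m(b, m(c, cons(cons(0, c), k(b, b)), cons(cons(cons(c, 0), b), c)), 0)))  →  cons(b, cons(cons(c, c), m(b, m(c, cons(cons(0, c), k(b, b)), cons(cons(cons(c, 0), b), c)), 0)))   [R6 at 2.1]
3. cons(b, cons(cons(c, c), m(b, m(c, cons(cons(0, c), k(b, b)), cons(cons(cons(c, 0), b), c)), 0)))  →  cons(b, cons(cons(c, c), b))   [R6 at 2.2]

cons(b, cons(cons(c, c), b))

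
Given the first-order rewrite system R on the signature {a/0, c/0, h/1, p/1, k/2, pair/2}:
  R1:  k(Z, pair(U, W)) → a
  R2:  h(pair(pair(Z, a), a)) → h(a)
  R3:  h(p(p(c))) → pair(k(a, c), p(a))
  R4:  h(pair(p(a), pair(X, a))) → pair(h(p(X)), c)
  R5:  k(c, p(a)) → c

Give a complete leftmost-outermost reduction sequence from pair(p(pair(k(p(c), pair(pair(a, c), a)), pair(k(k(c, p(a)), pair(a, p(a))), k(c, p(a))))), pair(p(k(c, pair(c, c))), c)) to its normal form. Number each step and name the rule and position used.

pair(p(pair(a, pair(a, c))), pair(p(a), c))

1. pair(p(pair(k(p(c), pair(pair(a, c), a)), pair(k(k(c, p(a)), pair(a, p(a))), k(c, p(a))))), pair(p(k(c, pair(c, c))), c))  →  pair(p(pair(a, pair(k(k(c, p(a)), pair(a, p(a))), k(c, p(a))))), pair(p(k(c, pair(c, c))), c))   [R1 at 1.1.1]
2. pair(p(pair(a, pair(k(k(c, p(a)), pair(a, p(a))), k(c, p(a))))), pair(p(k(c, pair(c, c))), c))  →  pair(p(pair(a, pair(a, k(c, p(a))))), pair(p(k(c, pair(c, c))), c))   [R1 at 1.1.2.1]
3. pair(p(pair(a, pair(a, k(c, p(a))))), pair(p(k(c, pair(c, c))), c))  →  pair(p(pair(a, pair(a, c))), pair(p(k(c, pair(c, c))), c))   [R5 at 1.1.2.2]
4. pair(p(pair(a, pair(a, c))), pair(p(k(c, pair(c, c))), c))  →  pair(p(pair(a, pair(a, c))), pair(p(a), c))   [R1 at 2.1.1]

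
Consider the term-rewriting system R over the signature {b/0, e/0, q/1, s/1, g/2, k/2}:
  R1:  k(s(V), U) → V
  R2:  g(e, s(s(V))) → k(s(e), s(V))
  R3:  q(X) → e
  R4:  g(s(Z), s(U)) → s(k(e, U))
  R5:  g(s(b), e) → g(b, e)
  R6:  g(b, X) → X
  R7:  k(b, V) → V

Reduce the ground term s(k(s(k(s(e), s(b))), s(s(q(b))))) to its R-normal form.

s(e)

1. s(k(s(k(s(e), s(b))), s(s(q(b)))))  →  s(k(s(e), s(b)))   [R1 at 1]
2. s(k(s(e), s(b)))  →  s(e)   [R1 at 1]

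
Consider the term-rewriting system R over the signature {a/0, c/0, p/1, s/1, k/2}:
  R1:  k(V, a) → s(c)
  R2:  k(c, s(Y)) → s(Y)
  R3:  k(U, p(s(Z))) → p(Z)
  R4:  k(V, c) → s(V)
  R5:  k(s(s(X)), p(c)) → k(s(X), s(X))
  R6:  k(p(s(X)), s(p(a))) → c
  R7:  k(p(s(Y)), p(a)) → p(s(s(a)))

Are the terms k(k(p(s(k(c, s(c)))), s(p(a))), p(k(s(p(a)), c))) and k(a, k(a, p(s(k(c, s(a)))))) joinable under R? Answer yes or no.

Reduce t₁ = k(k(p(s(k(c, s(c)))), s(p(a))), p(k(s(p(a)), c))):
1. k(k(p(s(k(c, s(c)))), s(p(a))), p(k(s(p(a)), c)))  →  k(c, p(k(s(p(a)), c)))   [R6 at 1]
2. k(c, p(k(s(p(a)), c)))  →  k(c, p(s(s(p(a)))))   [R4 at 2.1]
3. k(c, p(s(s(p(a)))))  →  p(s(p(a)))   [R3 at ε]

Reduce t₂ = k(a, k(a, p(s(k(c, s(a)))))):
1. k(a, k(a, p(s(k(c, s(a))))))  →  k(a, p(k(c, s(a))))   [R3 at 2]
2. k(a, p(k(c, s(a))))  →  k(a, p(s(a)))   [R2 at 2.1]
3. k(a, p(s(a)))  →  p(a)   [R3 at ε]

no — NF(t₁) = p(s(p(a))), NF(t₂) = p(a)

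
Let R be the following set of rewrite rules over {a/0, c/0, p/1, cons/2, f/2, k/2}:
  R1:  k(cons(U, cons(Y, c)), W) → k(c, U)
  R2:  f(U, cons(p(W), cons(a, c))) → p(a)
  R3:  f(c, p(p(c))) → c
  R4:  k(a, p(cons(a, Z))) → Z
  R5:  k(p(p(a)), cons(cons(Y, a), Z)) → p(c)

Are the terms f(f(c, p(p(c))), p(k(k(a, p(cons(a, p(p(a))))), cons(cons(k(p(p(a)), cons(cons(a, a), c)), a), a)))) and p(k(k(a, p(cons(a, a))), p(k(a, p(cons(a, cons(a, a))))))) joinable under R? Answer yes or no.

Reduce t₁ = f(f(c, p(p(c))), p(k(k(a, p(cons(a, p(p(a))))), cons(cons(k(p(p(a)), cons(cons(a, a), c)), a), a)))):
1. f(f(c, p(p(c))), p(k(k(a, p(cons(a, p(p(a))))), cons(cons(k(p(p(a)), cons(cons(a, a), c)), a), a))))  →  f(c, p(k(k(a, p(cons(a, p(p(a))))), cons(cons(k(p(p(a)), cons(cons(a, a), c)), a), a))))   [R3 at 1]
2. f(c, p(k(k(a, p(cons(a, p(p(a))))), cons(cons(k(p(p(a)), cons(cons(a, a), c)), a), a))))  →  f(c, p(k(p(p(a)), cons(cons(k(p(p(a)), cons(cons(a, a), c)), a), a))))   [R4 at 2.1.1]
3. f(c, p(k(p(p(a)), cons(cons(k(p(p(a)), cons(cons(a, a), c)), a), a))))  →  f(c, p(p(c)))   [R5 at 2.1]
4. f(c, p(p(c)))  →  c   [R3 at ε]

Reduce t₂ = p(k(k(a, p(cons(a, a))), p(k(a, p(cons(a, cons(a, a))))))):
1. p(k(k(a, p(cons(a, a))), p(k(a, p(cons(a, cons(a, a)))))))  →  p(k(a, p(k(a, p(cons(a, cons(a, a)))))))   [R4 at 1.1]
2. p(k(a, p(k(a, p(cons(a, cons(a, a)))))))  →  p(k(a, p(cons(a, a))))   [R4 at 1.2.1]
3. p(k(a, p(cons(a, a))))  →  p(a)   [R4 at 1]

no — NF(t₁) = c, NF(t₂) = p(a)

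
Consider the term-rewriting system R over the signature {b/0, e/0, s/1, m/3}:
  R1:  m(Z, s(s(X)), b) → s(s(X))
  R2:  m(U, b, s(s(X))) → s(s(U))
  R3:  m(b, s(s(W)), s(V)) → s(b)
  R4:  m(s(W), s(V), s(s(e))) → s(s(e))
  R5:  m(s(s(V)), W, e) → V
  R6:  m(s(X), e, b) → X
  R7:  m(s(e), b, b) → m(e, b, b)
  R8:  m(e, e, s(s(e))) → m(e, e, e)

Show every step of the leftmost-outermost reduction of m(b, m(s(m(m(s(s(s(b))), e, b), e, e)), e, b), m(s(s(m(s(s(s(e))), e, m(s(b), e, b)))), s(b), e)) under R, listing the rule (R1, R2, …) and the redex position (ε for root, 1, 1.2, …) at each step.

s(s(b))

1. m(b, m(s(m(m(s(s(s(b))), e, b), e, e)), e, b), m(s(s(m(s(s(s(e))), e, m(s(b), e, b)))), s(b), e))  →  m(b, m(m(s(s(s(b))), e, b), e, e), m(s(s(m(s(s(s(e))), e, m(s(b), e, b)))), s(b), e))   [R6 at 2]
2. m(b, m(m(s(s(s(b))), e, b), e, e), m(s(s(m(s(s(s(e))), e, m(s(b), e, b)))), s(b), e))  →  m(b, m(s(s(b)), e, e), m(s(s(m(s(s(s(e))), e, m(s(b), e, b)))), s(b), e))   [R6 at 2.1]
3. m(b, m(s(s(b)), e, e), m(s(s(m(s(s(s(e))), e, m(s(b), e, b)))), s(b), e))  →  m(b, b, m(s(s(m(s(s(s(e))), e, m(s(b), e, b)))), s(b), e))   [R5 at 2]
4. m(b, b, m(s(s(m(s(s(s(e))), e, m(s(b), e, b)))), s(b), e))  →  m(b, b, m(s(s(s(e))), e, m(s(b), e, b)))   [R5 at 3]
5. m(b, b, m(s(s(s(e))), e, m(s(b), e, b)))  →  m(b, b, m(s(s(s(e))), e, b))   [R6 at 3.3]
6. m(b, b, m(s(s(s(e))), e, b))  →  m(b, b, s(s(e)))   [R6 at 3]
7. m(b, b, s(s(e)))  →  s(s(b))   [R2 at ε]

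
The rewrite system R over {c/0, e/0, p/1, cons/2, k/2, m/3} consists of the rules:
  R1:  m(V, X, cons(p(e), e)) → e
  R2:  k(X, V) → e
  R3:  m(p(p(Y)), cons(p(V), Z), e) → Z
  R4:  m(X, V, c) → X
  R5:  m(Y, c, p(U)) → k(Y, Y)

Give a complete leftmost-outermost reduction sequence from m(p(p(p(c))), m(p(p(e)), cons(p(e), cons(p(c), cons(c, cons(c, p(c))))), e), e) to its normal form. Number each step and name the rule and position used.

cons(c, cons(c, p(c)))

1. m(p(p(p(c))), m(p(p(e)), cons(p(e), cons(p(c), cons(c, cons(c, p(c))))), e), e)  →  m(p(p(p(c))), cons(p(c), cons(c, cons(c, p(c)))), e)   [R3 at 2]
2. m(p(p(p(c))), cons(p(c), cons(c, cons(c, p(c)))), e)  →  cons(c, cons(c, p(c)))   [R3 at ε]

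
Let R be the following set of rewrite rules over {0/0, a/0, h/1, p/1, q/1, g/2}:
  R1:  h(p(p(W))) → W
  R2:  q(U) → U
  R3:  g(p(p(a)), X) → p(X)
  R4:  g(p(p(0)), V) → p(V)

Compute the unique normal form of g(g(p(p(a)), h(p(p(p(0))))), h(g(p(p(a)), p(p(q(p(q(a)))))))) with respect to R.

p(p(p(a)))

1. g(g(p(p(a)), h(p(p(p(0))))), h(g(p(p(a)), p(p(q(p(q(a))))))))  →  g(p(h(p(p(p(0))))), h(g(p(p(a)), p(p(q(p(q(a))))))))   [R3 at 1]
2. g(p(h(p(p(p(0))))), h(g(p(p(a)), p(p(q(p(q(a))))))))  →  g(p(p(0)), h(g(p(p(a)), p(p(q(p(q(a))))))))   [R1 at 1.1]
3. g(p(p(0)), h(g(p(p(a)), p(p(q(p(q(a))))))))  →  p(h(g(p(p(a)), p(p(q(p(q(a))))))))   [R4 at ε]
4. p(h(g(p(p(a)), p(p(q(p(q(a))))))))  →  p(h(p(p(p(q(p(q(a))))))))   [R3 at 1.1]
5. p(h(p(p(p(q(p(q(a))))))))  →  p(p(q(p(q(a)))))   [R1 at 1]
6. p(p(q(p(q(a)))))  →  p(p(p(q(a))))   [R2 at 1.1]
7. p(p(p(q(a))))  →  p(p(p(a)))   [R2 at 1.1.1]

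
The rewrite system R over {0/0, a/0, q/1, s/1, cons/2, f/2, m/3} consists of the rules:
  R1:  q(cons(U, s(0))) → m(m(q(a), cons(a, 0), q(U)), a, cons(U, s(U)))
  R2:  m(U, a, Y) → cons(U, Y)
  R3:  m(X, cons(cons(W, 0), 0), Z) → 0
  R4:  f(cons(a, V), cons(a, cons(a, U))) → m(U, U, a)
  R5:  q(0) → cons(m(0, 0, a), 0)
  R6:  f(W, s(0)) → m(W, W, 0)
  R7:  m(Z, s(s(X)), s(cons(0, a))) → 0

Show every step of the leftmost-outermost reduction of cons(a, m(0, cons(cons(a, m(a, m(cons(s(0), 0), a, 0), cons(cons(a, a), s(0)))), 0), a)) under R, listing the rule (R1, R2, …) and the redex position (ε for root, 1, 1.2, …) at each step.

1. cons(a, m(0, cons(cons(a, m(a, m(cons(s(0), 0), a, 0), cons(cons(a, a), s(0)))), 0), a))  →  cons(a, m(0, cons(cons(a, m(a, cons(cons(s(0), 0), 0), cons(cons(a, a), s(0)))), 0), a))   [R2 at 2.2.1.2.2]
2. cons(a, m(0, cons(cons(a, m(a, cons(cons(s(0), 0), 0), cons(cons(a, a), s(0)))), 0), a))  →  cons(a, m(0, cons(cons(a, 0), 0), a))   [R3 at 2.2.1.2]
3. cons(a, m(0, cons(cons(a, 0), 0), a))  →  cons(a, 0)   [R3 at 2]

cons(a, 0)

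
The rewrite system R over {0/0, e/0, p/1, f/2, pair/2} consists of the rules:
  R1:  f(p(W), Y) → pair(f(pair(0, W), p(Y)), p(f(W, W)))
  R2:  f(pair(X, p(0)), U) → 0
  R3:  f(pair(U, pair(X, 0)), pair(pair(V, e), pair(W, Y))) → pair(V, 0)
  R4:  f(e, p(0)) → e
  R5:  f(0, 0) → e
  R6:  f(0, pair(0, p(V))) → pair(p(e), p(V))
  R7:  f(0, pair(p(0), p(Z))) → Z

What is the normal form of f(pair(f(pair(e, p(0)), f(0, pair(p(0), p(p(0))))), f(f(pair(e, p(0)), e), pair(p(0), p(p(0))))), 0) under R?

0

1. f(pair(f(pair(e, p(0)), f(0, pair(p(0), p(p(0))))), f(f(pair(e, p(0)), e), pair(p(0), p(p(0))))), 0)  →  f(pair(0, f(f(pair(e, p(0)), e), pair(p(0), p(p(0))))), 0)   [R2 at 1.1]
2. f(pair(0, f(f(pair(e, p(0)), e), pair(p(0), p(p(0))))), 0)  →  f(pair(0, f(0, pair(p(0), p(p(0))))), 0)   [R2 at 1.2.1]
3. f(pair(0, f(0, pair(p(0), p(p(0))))), 0)  →  f(pair(0, p(0)), 0)   [R7 at 1.2]
4. f(pair(0, p(0)), 0)  →  0   [R2 at ε]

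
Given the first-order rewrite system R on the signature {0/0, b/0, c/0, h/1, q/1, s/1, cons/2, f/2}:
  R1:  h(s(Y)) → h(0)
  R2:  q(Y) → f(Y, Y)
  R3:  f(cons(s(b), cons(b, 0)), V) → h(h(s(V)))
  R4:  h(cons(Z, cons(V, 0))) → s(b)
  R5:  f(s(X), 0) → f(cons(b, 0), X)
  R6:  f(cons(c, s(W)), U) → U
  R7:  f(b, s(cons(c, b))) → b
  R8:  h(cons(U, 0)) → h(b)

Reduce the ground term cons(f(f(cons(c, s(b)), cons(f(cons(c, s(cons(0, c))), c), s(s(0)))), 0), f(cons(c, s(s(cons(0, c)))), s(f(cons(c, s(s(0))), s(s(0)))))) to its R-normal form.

cons(0, s(s(s(0))))

1. cons(f(f(cons(c, s(b)), cons(f(cons(c, s(cons(0, c))), c), s(s(0)))), 0), f(cons(c, s(s(cons(0, c)))), s(f(cons(c, s(s(0))), s(s(0))))))  →  cons(f(cons(f(cons(c, s(cons(0, c))), c), s(s(0))), 0), f(cons(c, s(s(cons(0, c)))), s(f(cons(c, s(s(0))), s(s(0))))))   [R6 at 1.1]
2. cons(f(cons(f(cons(c, s(cons(0, c))), c), s(s(0))), 0), f(cons(c, s(s(cons(0, c)))), s(f(cons(c, s(s(0))), s(s(0))))))  →  cons(f(cons(c, s(s(0))), 0), f(cons(c, s(s(cons(0, c)))), s(f(cons(c, s(s(0))), s(s(0))))))   [R6 at 1.1.1]
3. cons(f(cons(c, s(s(0))), 0), f(cons(c, s(s(cons(0, c)))), s(f(cons(c, s(s(0))), s(s(0))))))  →  cons(0, f(cons(c, s(s(cons(0, c)))), s(f(cons(c, s(s(0))), s(s(0))))))   [R6 at 1]
4. cons(0, f(cons(c, s(s(cons(0, c)))), s(f(cons(c, s(s(0))), s(s(0))))))  →  cons(0, s(f(cons(c, s(s(0))), s(s(0)))))   [R6 at 2]
5. cons(0, s(f(cons(c, s(s(0))), s(s(0)))))  →  cons(0, s(s(s(0))))   [R6 at 2.1]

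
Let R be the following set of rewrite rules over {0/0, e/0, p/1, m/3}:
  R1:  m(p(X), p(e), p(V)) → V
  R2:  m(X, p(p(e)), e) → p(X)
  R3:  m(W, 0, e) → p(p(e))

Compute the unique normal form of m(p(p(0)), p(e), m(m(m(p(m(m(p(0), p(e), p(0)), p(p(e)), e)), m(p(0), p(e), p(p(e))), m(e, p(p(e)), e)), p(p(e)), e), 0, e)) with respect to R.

1. m(p(p(0)), p(e), m(m(m(p(m(m(p(0), p(e), p(0)), p(p(e)), e)), m(p(0), p(e), p(p(e))), m(e, p(p(e)), e)), p(p(e)), e), 0, e))  →  m(p(p(0)), p(e), p(p(e)))   [R3 at 3]
2. m(p(p(0)), p(e), p(p(e)))  →  p(e)   [R1 at ε]

p(e)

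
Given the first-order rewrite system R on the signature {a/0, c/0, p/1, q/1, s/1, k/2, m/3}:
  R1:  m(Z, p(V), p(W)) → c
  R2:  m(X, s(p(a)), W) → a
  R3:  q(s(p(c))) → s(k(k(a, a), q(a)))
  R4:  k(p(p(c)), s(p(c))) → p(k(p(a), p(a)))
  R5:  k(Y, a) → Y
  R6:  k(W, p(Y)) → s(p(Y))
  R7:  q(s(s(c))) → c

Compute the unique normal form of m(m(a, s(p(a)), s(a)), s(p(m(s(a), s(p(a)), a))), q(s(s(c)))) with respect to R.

a

1. m(m(a, s(p(a)), s(a)), s(p(m(s(a), s(p(a)), a))), q(s(s(c))))  →  m(a, s(p(m(s(a), s(p(a)), a))), q(s(s(c))))   [R2 at 1]
2. m(a, s(p(m(s(a), s(p(a)), a))), q(s(s(c))))  →  m(a, s(p(a)), q(s(s(c))))   [R2 at 2.1.1]
3. m(a, s(p(a)), q(s(s(c))))  →  a   [R2 at ε]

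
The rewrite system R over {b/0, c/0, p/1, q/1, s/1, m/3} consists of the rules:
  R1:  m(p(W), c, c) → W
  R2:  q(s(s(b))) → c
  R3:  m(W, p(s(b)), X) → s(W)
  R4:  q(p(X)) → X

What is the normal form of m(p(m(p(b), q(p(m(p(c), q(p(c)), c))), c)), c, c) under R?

b

1. m(p(m(p(b), q(p(m(p(c), q(p(c)), c))), c)), c, c)  →  m(p(b), q(p(m(p(c), q(p(c)), c))), c)   [R1 at ε]
2. m(p(b), q(p(m(p(c), q(p(c)), c))), c)  →  m(p(b), m(p(c), q(p(c)), c), c)   [R4 at 2]
3. m(p(b), m(p(c), q(p(c)), c), c)  →  m(p(b), m(p(c), c, c), c)   [R4 at 2.2]
4. m(p(b), m(p(c), c, c), c)  →  m(p(b), c, c)   [R1 at 2]
5. m(p(b), c, c)  →  b   [R1 at ε]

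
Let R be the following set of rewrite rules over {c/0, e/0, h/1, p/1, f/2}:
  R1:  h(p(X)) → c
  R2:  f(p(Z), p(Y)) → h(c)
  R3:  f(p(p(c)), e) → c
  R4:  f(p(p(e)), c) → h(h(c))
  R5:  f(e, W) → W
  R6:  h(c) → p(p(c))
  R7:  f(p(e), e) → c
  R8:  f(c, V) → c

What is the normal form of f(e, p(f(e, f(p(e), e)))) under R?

1. f(e, p(f(e, f(p(e), e))))  →  p(f(e, f(p(e), e)))   [R5 at ε]
2. p(f(e, f(p(e), e)))  →  p(f(p(e), e))   [R5 at 1]
3. p(f(p(e), e))  →  p(c)   [R7 at 1]

p(c)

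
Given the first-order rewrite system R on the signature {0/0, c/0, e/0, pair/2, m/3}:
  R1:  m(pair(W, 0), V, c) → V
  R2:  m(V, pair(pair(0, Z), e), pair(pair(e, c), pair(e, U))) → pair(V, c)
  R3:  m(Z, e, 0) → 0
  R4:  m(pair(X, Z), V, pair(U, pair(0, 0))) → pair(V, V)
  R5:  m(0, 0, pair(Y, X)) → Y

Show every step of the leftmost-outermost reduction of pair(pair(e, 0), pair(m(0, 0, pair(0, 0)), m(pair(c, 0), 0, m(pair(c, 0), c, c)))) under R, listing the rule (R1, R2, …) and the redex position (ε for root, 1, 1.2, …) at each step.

1. pair(pair(e, 0), pair(m(0, 0, pair(0, 0)), m(pair(c, 0), 0, m(pair(c, 0), c, c))))  →  pair(pair(e, 0), pair(0, m(pair(c, 0), 0, m(pair(c, 0), c, c))))   [R5 at 2.1]
2. pair(pair(e, 0), pair(0, m(pair(c, 0), 0, m(pair(c, 0), c, c))))  →  pair(pair(e, 0), pair(0, m(pair(c, 0), 0, c)))   [R1 at 2.2.3]
3. pair(pair(e, 0), pair(0, m(pair(c, 0), 0, c)))  →  pair(pair(e, 0), pair(0, 0))   [R1 at 2.2]

pair(pair(e, 0), pair(0, 0))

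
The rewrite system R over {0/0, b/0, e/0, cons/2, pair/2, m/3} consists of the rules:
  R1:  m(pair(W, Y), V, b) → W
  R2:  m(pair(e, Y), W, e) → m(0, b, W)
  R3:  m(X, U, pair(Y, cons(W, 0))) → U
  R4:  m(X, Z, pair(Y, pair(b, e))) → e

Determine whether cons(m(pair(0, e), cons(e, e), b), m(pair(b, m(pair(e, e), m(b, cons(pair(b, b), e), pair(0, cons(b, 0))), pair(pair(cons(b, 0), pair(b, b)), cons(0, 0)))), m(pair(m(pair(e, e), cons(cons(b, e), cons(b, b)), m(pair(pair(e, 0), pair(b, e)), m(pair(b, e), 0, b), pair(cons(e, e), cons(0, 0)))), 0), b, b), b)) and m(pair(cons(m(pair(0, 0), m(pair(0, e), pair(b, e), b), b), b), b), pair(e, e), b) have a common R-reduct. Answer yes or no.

Reduce t₁ = cons(m(pair(0, e), cons(e, e), b), m(pair(b, m(pair(e, e), m(b, cons(pair(b, b), e), pair(0, cons(b, 0))), pair(pair(cons(b, 0), pair(b, b)), cons(0, 0)))), m(pair(m(pair(e, e), cons(cons(b, e), cons(b, b)), m(pair(pair(e, 0), pair(b, e)), m(pair(b, e), 0, b), pair(cons(e, e), cons(0, 0)))), 0), b, b), b)):
1. cons(m(pair(0, e), cons(e, e), b), m(pair(b, m(pair(e, e), m(b, cons(pair(b, b), e), pair(0, cons(b, 0))), pair(pair(cons(b, 0), pair(b, b)), cons(0, 0)))), m(pair(m(pair(e, e), cons(cons(b, e), cons(b, b)), m(pair(pair(e, 0), pair(b, e)), m(pair(b, e), 0, b), pair(cons(e, e), cons(0, 0)))), 0), b, b), b))  →  cons(0, m(pair(b, m(pair(e, e), m(b, cons(pair(b, b), e), pair(0, cons(b, 0))), pair(pair(cons(b, 0), pair(b, b)), cons(0, 0)))), m(pair(m(pair(e, e), cons(cons(b, e), cons(b, b)), m(pair(pair(e, 0), pair(b, e)), m(pair(b, e), 0, b), pair(cons(e, e), cons(0, 0)))), 0), b, b), b))   [R1 at 1]
2. cons(0, m(pair(b, m(pair(e, e), m(b, cons(pair(b, b), e), pair(0, cons(b, 0))), pair(pair(cons(b, 0), pair(b, b)), cons(0, 0)))), m(pair(m(pair(e, e), cons(cons(b, e), cons(b, b)), m(pair(pair(e, 0), pair(b, e)), m(pair(b, e), 0, b), pair(cons(e, e), cons(0, 0)))), 0), b, b), b))  →  cons(0, b)   [R1 at 2]

Reduce t₂ = m(pair(cons(m(pair(0, 0), m(pair(0, e), pair(b, e), b), b), b), b), pair(e, e), b):
1. m(pair(cons(m(pair(0, 0), m(pair(0, e), pair(b, e), b), b), b), b), pair(e, e), b)  →  cons(m(pair(0, 0), m(pair(0, e), pair(b, e), b), b), b)   [R1 at ε]
2. cons(m(pair(0, 0), m(pair(0, e), pair(b, e), b), b), b)  →  cons(0, b)   [R1 at 1]

yes — NF(t₁) = cons(0, b), NF(t₂) = cons(0, b)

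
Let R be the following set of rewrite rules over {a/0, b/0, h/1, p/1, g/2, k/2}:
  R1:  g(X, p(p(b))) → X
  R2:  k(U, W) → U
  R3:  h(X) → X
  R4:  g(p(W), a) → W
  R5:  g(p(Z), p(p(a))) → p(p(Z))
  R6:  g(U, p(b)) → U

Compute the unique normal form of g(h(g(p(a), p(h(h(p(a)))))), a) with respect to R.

p(a)

1. g(h(g(p(a), p(h(h(p(a)))))), a)  →  g(g(p(a), p(h(h(p(a))))), a)   [R3 at 1]
2. g(g(p(a), p(h(h(p(a))))), a)  →  g(g(p(a), p(h(p(a)))), a)   [R3 at 1.2.1]
3. g(g(p(a), p(h(p(a)))), a)  →  g(g(p(a), p(p(a))), a)   [R3 at 1.2.1]
4. g(g(p(a), p(p(a))), a)  →  g(p(p(a)), a)   [R5 at 1]
5. g(p(p(a)), a)  →  p(a)   [R4 at ε]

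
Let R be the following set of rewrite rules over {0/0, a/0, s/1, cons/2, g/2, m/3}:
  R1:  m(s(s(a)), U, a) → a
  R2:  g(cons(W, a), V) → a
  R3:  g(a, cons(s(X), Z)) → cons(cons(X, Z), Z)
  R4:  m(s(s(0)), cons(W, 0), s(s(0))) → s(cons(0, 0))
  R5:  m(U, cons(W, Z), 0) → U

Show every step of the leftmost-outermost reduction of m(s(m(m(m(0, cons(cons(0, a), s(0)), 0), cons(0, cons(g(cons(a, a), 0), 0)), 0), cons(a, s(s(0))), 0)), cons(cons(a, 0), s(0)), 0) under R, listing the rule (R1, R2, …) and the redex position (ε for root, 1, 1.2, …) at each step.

1. m(s(m(m(m(0, cons(cons(0, a), s(0)), 0), cons(0, cons(g(cons(a, a), 0), 0)), 0), cons(a, s(s(0))), 0)), cons(cons(a, 0), s(0)), 0)  →  s(m(m(m(0, cons(cons(0, a), s(0)), 0), cons(0, cons(g(cons(a, a), 0), 0)), 0), cons(a, s(s(0))), 0))   [R5 at ε]
2. s(m(m(m(0, cons(cons(0, a), s(0)), 0), cons(0, cons(g(cons(a, a), 0), 0)), 0), cons(a, s(s(0))), 0))  →  s(m(m(0, cons(cons(0, a), s(0)), 0), cons(0, cons(g(cons(a, a), 0), 0)), 0))   [R5 at 1]
3. s(m(m(0, cons(cons(0, a), s(0)), 0), cons(0, cons(g(cons(a, a), 0), 0)), 0))  →  s(m(0, cons(cons(0, a), s(0)), 0))   [R5 at 1]
4. s(m(0, cons(cons(0, a), s(0)), 0))  →  s(0)   [R5 at 1]

s(0)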